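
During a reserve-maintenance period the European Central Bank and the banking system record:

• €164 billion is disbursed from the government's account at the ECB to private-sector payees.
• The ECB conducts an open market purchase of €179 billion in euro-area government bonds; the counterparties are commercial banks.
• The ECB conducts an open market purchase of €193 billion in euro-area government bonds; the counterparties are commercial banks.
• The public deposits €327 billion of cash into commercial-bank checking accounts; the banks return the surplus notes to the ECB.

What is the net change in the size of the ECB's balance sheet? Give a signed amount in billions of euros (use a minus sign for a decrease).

ECB balance sheet:
  Assets:      Securities +€372B
  Liabilities: Bank reserves +€863B, Currency in circulation −€327B, Government deposits −€164B
Change in total ECB assets = +€372 billion.

+€372 billion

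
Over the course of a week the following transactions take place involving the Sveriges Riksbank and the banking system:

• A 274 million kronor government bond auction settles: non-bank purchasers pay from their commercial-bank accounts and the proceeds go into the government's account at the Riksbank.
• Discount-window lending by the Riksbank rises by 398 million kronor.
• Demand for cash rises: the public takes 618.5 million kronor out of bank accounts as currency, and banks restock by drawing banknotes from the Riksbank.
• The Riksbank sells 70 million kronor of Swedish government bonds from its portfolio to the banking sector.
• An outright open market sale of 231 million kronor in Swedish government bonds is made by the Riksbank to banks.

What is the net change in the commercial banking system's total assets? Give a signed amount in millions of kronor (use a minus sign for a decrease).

-494.5 million

Government account inflow 274 million kronor: bank balance sheets shrink → −274M.
Discount-window loan 398 million kronor: bank balance sheets expand → +398M.
Currency withdrawal 618.5 million kronor: bank balance sheets shrink → −618.5M.
OMO sale (to banks) 70 million kronor: just an asset swap on bank balance sheets → 0.
OMO sale (to banks) 231 million kronor: just an asset swap on bank balance sheets → 0.
Net: −274 + 398 − 618.5 + 0 + 0 = -494.5 million.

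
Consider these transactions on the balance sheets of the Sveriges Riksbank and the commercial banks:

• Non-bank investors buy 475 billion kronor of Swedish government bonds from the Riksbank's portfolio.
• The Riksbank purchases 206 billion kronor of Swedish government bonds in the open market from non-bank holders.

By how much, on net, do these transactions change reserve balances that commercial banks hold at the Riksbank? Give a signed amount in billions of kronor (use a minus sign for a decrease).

-269 billion

Riksbank balance sheet:
  Assets:      Securities −269B
  Liabilities: Bank reserves −269B
So the change in reserve balances that commercial banks hold at the Riksbank is -269 billion.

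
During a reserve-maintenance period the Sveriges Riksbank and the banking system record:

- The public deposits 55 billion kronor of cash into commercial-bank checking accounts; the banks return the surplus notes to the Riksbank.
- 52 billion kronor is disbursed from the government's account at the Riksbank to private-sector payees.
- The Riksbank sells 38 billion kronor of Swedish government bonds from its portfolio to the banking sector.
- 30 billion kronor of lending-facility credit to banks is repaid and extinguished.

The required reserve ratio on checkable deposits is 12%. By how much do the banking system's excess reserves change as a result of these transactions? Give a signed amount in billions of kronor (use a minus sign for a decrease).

+26.16 billion

Currency deposit 55 billion kronor: reserves +55B, deposits +55B.
Government spending 52 billion kronor: reserves +52B, deposits +52B.
OMO sale (to banks) 38 billion kronor: reserves −38B, deposits 0.
Discount-window repayment 30 billion kronor: reserves −30B, deposits 0.
Totals: Δreserves = +39B, Δdeposits = +107B.
Δrequired reserves = 12% × +107B = +12.84B.
Δexcess reserves = Δreserves − Δrequired = +39B − (+12.84B) = +26.16 billion.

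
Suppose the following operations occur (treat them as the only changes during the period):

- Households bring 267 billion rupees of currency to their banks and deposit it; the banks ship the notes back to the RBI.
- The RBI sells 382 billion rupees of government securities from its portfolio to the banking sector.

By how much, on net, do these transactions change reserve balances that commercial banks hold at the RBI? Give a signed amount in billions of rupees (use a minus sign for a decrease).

-115 billion

RBI balance sheet:
  Assets:      Securities −382B
  Liabilities: Bank reserves −115B, Currency in circulation −267B
Commercial banking system:
  Assets:      Reserves at CB −115B, Securities +382B
  Liabilities: Checkable deposits +267B
So the change in reserve balances that commercial banks hold at the RBI is -115 billion.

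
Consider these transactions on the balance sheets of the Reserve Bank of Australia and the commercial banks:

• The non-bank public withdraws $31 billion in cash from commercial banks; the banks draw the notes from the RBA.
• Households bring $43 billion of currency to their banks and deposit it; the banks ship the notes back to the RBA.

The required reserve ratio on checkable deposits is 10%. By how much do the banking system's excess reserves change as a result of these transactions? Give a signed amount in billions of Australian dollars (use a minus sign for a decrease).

Currency withdrawal $31 billion: reserves −$31B, deposits −$31B.
Currency deposit $43 billion: reserves +$43B, deposits +$43B.
Totals: Δreserves = +$12B, Δdeposits = +$12B.
Δrequired reserves = 10% × +$12B = +$1.2B.
Δexcess reserves = Δreserves − Δrequired = +$12B − (+$1.2B) = +$10.8 billion.

+$10.8 billion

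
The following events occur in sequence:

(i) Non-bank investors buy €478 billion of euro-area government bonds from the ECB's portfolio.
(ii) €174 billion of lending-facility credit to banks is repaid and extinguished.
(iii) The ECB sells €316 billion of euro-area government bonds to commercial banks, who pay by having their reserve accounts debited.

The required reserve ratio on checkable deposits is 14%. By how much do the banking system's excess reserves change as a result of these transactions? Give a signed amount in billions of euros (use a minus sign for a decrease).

Asset sale (to non-banks) €478 billion: reserves −€478B, deposits −€478B.
Discount-window repayment €174 billion: reserves −€174B, deposits 0.
OMO sale (to banks) €316 billion: reserves −€316B, deposits 0.
Totals: Δreserves = −€968B, Δdeposits = −€478B.
Δrequired reserves = 14% × −€478B = −€66.92B.
Δexcess reserves = Δreserves − Δrequired = −€968B − (−€66.92B) = -€901.08 billion.

-€901.08 billion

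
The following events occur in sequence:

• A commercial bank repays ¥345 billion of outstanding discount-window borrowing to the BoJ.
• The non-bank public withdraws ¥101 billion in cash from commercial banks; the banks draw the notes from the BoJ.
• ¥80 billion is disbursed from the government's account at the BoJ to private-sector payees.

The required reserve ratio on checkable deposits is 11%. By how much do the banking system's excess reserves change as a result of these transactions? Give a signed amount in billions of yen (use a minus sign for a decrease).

Discount-window repayment ¥345 billion: reserves −¥345B, deposits 0.
Currency withdrawal ¥101 billion: reserves −¥101B, deposits −¥101B.
Government spending ¥80 billion: reserves +¥80B, deposits +¥80B.
Totals: Δreserves = −¥366B, Δdeposits = −¥21B.
Δrequired reserves = 11% × −¥21B = −¥2.31B.
Δexcess reserves = Δreserves − Δrequired = −¥366B − (−¥2.31B) = -¥363.69 billion.

-¥363.69 billion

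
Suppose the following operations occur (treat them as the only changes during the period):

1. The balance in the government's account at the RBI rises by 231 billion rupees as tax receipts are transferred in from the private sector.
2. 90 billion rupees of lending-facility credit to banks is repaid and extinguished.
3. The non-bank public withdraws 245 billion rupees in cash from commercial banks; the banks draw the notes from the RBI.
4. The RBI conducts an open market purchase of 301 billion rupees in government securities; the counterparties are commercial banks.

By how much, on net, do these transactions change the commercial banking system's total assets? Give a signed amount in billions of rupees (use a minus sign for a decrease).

RBI balance sheet:
  Assets:      Securities +301B, Loans to banks −90B
  Liabilities: Bank reserves −265B, Currency in circulation +245B, Government deposits +231B
Commercial banking system:
  Assets:      Reserves at CB −265B, Securities −301B
  Liabilities: Checkable deposits −476B, Borrowings from CB −90B
Change in total bank assets = -566 billion.

-566 billion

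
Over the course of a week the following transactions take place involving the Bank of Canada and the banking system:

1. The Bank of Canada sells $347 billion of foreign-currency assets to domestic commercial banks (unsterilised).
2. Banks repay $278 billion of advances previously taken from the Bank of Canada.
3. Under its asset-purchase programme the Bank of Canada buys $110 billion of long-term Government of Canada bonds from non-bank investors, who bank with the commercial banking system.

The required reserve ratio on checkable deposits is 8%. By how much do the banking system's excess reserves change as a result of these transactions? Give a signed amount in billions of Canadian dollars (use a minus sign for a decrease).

-$523.8 billion

FX sale $347 billion: reserves −$347B, deposits 0.
Discount-window repayment $278 billion: reserves −$278B, deposits 0.
Asset purchase (from non-banks) $110 billion: reserves +$110B, deposits +$110B.
Totals: Δreserves = −$515B, Δdeposits = +$110B.
Δrequired reserves = 8% × +$110B = +$8.8B.
Δexcess reserves = Δreserves − Δrequired = −$515B − (+$8.8B) = -$523.8 billion.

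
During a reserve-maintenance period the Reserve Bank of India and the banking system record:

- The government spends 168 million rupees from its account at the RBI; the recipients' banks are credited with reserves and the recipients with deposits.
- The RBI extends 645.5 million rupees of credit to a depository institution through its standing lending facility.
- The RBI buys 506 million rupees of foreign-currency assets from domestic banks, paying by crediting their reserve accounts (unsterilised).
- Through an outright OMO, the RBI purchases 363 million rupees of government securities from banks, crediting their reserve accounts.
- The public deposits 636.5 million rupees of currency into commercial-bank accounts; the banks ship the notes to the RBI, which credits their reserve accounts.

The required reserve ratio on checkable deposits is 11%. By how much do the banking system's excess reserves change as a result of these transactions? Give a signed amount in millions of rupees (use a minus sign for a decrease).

Government spending 168 million rupees: reserves +168M, deposits +168M.
Discount-window loan 645.5 million rupees: reserves +645.5M, deposits 0.
FX purchase 506 million rupees: reserves +506M, deposits 0.
OMO purchase (from banks) 363 million rupees: reserves +363M, deposits 0.
Currency deposit 636.5 million rupees: reserves +636.5M, deposits +636.5M.
Totals: Δreserves = +2319M, Δdeposits = +804.5M.
Δrequired reserves = 11% × +804.5M = +88.495M.
Δexcess reserves = Δreserves − Δrequired = +2319M − (+88.495M) = +2230.505 million.

+2230.505 million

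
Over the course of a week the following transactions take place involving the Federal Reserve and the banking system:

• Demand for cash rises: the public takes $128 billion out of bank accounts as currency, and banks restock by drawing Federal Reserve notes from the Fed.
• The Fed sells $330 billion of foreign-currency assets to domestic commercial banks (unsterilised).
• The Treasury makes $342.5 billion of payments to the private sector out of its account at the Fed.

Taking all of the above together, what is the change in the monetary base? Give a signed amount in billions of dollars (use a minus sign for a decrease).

Currency withdrawal $128 billion: just a shift between currency and reserves — both are base money → 0.
FX sale $330 billion: Fed balance sheet contracts → −$330B.
Government spending $342.5 billion: a non-base liability converts back to reserves → +$342.5B.
Net: 0 − 330 + 342.5 = +$12.5 billion.

+$12.5 billion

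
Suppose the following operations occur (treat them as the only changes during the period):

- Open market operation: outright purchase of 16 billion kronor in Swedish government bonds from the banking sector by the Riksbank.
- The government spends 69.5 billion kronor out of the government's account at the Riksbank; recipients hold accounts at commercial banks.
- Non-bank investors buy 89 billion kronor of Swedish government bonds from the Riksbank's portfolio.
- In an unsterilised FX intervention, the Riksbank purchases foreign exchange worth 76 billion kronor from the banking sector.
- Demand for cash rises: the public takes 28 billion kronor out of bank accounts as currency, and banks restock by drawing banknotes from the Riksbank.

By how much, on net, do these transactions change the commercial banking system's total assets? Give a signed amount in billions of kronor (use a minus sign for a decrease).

-47.5 billion

Riksbank balance sheet:
  Assets:      Securities −73B, Foreign assets +76B
  Liabilities: Bank reserves +44.5B, Currency in circulation +28B, Government deposits −69.5B
Commercial banking system:
  Assets:      Reserves at CB +44.5B, Securities −16B, Foreign assets −76B
  Liabilities: Checkable deposits −47.5B
Change in total bank assets = -47.5 billion.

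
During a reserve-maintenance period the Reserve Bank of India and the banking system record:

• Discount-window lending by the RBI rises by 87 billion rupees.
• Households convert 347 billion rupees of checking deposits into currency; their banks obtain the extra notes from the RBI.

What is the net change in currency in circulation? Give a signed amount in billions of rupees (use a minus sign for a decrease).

+347 billion

RBI balance sheet:
  Assets:      Loans to banks +87B
  Liabilities: Bank reserves −260B, Currency in circulation +347B
Commercial banking system:
  Assets:      Reserves at CB −260B
  Liabilities: Checkable deposits −347B, Borrowings from CB +87B
So the change in currency in circulation is +347 billion.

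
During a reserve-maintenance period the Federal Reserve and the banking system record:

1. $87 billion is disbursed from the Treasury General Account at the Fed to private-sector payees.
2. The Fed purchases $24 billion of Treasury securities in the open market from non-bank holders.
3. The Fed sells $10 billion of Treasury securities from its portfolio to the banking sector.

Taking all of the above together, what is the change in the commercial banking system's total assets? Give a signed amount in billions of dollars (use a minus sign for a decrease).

+$111 billion

Fed balance sheet:
  Assets:      Securities +$14B
  Liabilities: Bank reserves +$101B, Government deposits −$87B
Commercial banking system:
  Assets:      Reserves at CB +$101B, Securities +$10B
  Liabilities: Checkable deposits +$111B
Change in total bank assets = +$111 billion.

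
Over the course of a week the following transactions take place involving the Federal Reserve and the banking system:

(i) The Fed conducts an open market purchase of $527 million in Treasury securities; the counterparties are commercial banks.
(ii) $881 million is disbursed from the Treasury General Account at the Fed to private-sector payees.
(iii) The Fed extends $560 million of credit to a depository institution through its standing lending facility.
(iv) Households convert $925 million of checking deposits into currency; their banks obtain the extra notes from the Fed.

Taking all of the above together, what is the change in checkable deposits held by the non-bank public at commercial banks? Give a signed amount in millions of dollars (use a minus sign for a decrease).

-$44 million

Fed balance sheet:
  Assets:      Securities +$527M, Loans to banks +$560M
  Liabilities: Bank reserves +$1043M, Currency in circulation +$925M, Government deposits −$881M
Commercial banking system:
  Assets:      Reserves at CB +$1043M, Securities −$527M
  Liabilities: Checkable deposits −$44M, Borrowings from CB +$560M
So the change in checkable deposits held by the non-bank public at commercial banks is -$44 million.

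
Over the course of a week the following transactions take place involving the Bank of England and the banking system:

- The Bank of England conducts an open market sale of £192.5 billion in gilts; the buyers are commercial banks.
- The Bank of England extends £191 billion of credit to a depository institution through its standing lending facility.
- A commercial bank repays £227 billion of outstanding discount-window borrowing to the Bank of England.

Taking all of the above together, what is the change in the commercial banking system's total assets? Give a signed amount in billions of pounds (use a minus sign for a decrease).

-£36 billion

Bank of England balance sheet:
  Assets:      Securities −£192.5B, Loans to banks −£36B
  Liabilities: Bank reserves −£228.5B
Commercial banking system:
  Assets:      Reserves at CB −£228.5B, Securities +£192.5B
  Liabilities: Borrowings from CB −£36B
Change in total bank assets = -£36 billion.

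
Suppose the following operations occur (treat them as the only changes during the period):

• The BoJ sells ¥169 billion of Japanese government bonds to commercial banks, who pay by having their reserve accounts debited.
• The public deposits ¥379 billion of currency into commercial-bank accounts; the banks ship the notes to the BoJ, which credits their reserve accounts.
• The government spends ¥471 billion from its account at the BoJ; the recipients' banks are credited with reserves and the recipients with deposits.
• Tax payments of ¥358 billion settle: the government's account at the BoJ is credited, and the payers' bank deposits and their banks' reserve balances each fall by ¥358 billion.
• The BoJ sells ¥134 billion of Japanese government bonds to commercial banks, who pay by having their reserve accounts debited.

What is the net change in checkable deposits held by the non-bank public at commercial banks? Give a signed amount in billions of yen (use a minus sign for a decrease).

BoJ balance sheet:
  Assets:      Securities −¥303B
  Liabilities: Bank reserves +¥189B, Currency in circulation −¥379B, Government deposits −¥113B
Commercial banking system:
  Assets:      Reserves at CB +¥189B, Securities +¥303B
  Liabilities: Checkable deposits +¥492B
So the change in checkable deposits held by the non-bank public at commercial banks is +¥492 billion.

+¥492 billion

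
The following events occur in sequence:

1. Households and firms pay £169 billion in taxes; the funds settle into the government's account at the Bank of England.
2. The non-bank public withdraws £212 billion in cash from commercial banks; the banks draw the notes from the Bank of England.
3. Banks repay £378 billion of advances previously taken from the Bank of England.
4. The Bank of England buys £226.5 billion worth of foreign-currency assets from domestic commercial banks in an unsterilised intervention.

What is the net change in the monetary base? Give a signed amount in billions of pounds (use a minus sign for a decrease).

-£320.5 billion

Government account inflow £169 billion: reserves shift to a non-base liability → −£169B.
Currency withdrawal £212 billion: just a shift between currency and reserves — both are base money → 0.
Discount-window repayment £378 billion: Bank of England balance sheet contracts → −£378B.
FX purchase £226.5 billion: Bank of England balance sheet expands → +£226.5B.
Net: −169 + 0 − 378 + 226.5 = -£320.5 billion.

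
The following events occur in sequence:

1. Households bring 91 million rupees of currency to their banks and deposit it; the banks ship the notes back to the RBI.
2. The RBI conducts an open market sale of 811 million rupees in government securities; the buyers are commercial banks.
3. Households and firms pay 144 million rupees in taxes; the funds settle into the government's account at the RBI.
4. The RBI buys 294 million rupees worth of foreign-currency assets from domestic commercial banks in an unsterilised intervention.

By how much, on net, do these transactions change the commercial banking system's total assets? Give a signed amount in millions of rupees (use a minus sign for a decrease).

Currency deposit 91 million rupees: bank balance sheets expand → +91M.
OMO sale (to banks) 811 million rupees: just an asset swap on bank balance sheets → 0.
Government account inflow 144 million rupees: bank balance sheets shrink → −144M.
FX purchase 294 million rupees: just an asset swap on bank balance sheets → 0.
Net: 91 + 0 − 144 + 0 = -53 million.

-53 million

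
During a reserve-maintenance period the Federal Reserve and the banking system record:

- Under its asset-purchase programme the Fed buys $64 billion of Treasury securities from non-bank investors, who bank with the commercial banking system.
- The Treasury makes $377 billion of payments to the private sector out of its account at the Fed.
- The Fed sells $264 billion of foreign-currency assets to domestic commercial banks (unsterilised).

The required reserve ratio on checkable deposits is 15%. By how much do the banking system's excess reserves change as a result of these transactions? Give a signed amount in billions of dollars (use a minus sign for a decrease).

+$110.85 billion

Asset purchase (from non-banks) $64 billion: reserves +$64B, deposits +$64B.
Government spending $377 billion: reserves +$377B, deposits +$377B.
FX sale $264 billion: reserves −$264B, deposits 0.
Totals: Δreserves = +$177B, Δdeposits = +$441B.
Δrequired reserves = 15% × +$441B = +$66.15B.
Δexcess reserves = Δreserves − Δrequired = +$177B − (+$66.15B) = +$110.85 billion.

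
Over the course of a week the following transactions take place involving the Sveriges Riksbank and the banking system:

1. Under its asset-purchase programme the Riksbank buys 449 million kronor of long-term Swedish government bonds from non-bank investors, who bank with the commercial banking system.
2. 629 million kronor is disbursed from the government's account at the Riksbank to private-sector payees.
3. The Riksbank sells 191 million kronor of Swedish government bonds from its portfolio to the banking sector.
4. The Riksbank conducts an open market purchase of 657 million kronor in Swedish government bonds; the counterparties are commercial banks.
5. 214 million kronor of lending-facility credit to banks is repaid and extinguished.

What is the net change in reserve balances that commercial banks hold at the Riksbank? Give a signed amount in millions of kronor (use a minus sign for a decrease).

+1330 million

Riksbank balance sheet:
  Assets:      Securities +915M, Loans to banks −214M
  Liabilities: Bank reserves +1330M, Government deposits −629M
So the change in reserve balances that commercial banks hold at the Riksbank is +1330 million.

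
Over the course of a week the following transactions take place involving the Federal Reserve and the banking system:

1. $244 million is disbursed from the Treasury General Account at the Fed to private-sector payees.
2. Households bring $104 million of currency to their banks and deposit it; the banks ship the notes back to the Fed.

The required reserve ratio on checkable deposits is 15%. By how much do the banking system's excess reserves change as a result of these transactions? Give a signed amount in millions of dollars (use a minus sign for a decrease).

Government spending $244 million: reserves +$244M, deposits +$244M.
Currency deposit $104 million: reserves +$104M, deposits +$104M.
Totals: Δreserves = +$348M, Δdeposits = +$348M.
Δrequired reserves = 15% × +$348M = +$52.2M.
Δexcess reserves = Δreserves − Δrequired = +$348M − (+$52.2M) = +$295.8 million.

+$295.8 million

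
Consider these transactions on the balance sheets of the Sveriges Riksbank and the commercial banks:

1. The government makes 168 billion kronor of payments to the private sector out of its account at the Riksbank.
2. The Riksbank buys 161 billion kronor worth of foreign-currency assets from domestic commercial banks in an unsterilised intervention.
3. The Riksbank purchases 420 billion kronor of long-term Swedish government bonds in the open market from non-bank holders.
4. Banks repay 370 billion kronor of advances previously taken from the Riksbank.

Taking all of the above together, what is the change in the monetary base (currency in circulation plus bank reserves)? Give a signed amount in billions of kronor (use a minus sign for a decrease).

Government spending 168 billion kronor: a non-base liability converts back to reserves → +168B.
FX purchase 161 billion kronor: Riksbank balance sheet expands → +161B.
Asset purchase (from non-banks) 420 billion kronor: Riksbank balance sheet expands → +420B.
Discount-window repayment 370 billion kronor: Riksbank balance sheet contracts → −370B.
Net: 168 + 161 + 420 − 370 = +379 billion.

+379 billion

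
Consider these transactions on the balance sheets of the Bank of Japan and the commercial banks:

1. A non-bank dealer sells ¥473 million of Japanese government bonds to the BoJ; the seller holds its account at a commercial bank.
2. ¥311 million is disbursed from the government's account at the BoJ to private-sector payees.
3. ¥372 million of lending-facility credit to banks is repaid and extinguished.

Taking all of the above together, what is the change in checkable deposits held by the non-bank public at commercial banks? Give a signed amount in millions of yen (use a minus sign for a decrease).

BoJ balance sheet:
  Assets:      Securities +¥473M, Loans to banks −¥372M
  Liabilities: Bank reserves +¥412M, Government deposits −¥311M
Commercial banking system:
  Assets:      Reserves at CB +¥412M
  Liabilities: Checkable deposits +¥784M, Borrowings from CB −¥372M
So the change in checkable deposits held by the non-bank public at commercial banks is +¥784 million.

+¥784 million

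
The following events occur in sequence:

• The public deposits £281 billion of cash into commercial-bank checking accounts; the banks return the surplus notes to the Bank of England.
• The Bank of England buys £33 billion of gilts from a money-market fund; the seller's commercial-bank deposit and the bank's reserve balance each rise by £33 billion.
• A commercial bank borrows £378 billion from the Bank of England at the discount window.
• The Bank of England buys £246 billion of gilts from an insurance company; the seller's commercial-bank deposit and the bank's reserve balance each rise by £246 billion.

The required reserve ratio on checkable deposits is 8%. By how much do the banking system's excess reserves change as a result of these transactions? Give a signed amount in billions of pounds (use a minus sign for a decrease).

Currency deposit £281 billion: reserves +£281B, deposits +£281B.
Asset purchase (from non-banks) £33 billion: reserves +£33B, deposits +£33B.
Discount-window loan £378 billion: reserves +£378B, deposits 0.
Asset purchase (from non-banks) £246 billion: reserves +£246B, deposits +£246B.
Totals: Δreserves = +£938B, Δdeposits = +£560B.
Δrequired reserves = 8% × +£560B = +£44.8B.
Δexcess reserves = Δreserves − Δrequired = +£938B − (+£44.8B) = +£893.2 billion.

+£893.2 billion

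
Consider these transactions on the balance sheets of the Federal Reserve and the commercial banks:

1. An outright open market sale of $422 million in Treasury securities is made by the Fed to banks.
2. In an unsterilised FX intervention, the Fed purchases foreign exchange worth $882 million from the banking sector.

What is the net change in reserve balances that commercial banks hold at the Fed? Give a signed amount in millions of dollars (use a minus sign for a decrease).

+$460 million

OMO sale (to banks) $422 million: the buying banks pay out of their reserve balances → −$422M.
FX purchase $882 million: the Fed pays by crediting reserve accounts → +$882M.
Net: −422 + 882 = +$460 million.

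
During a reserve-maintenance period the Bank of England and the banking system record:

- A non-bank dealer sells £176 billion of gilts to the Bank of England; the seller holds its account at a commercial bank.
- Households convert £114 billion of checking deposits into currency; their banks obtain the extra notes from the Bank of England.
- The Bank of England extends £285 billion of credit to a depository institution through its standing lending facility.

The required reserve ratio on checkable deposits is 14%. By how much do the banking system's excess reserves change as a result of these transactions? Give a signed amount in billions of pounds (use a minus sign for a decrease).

+£338.32 billion

Asset purchase (from non-banks) £176 billion: reserves +£176B, deposits +£176B.
Currency withdrawal £114 billion: reserves −£114B, deposits −£114B.
Discount-window loan £285 billion: reserves +£285B, deposits 0.
Totals: Δreserves = +£347B, Δdeposits = +£62B.
Δrequired reserves = 14% × +£62B = +£8.68B.
Δexcess reserves = Δreserves − Δrequired = +£347B − (+£8.68B) = +£338.32 billion.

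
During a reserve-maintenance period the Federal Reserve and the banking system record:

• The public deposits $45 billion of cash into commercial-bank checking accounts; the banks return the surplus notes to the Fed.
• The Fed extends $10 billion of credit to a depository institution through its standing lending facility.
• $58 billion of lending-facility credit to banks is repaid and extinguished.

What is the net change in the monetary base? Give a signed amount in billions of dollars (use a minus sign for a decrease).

Currency deposit $45 billion: just a shift between currency and reserves — both are base money → 0.
Discount-window loan $10 billion: Fed balance sheet expands → +$10B.
Discount-window repayment $58 billion: Fed balance sheet contracts → −$58B.
Net: 0 + 10 − 58 = -$48 billion.

-$48 billion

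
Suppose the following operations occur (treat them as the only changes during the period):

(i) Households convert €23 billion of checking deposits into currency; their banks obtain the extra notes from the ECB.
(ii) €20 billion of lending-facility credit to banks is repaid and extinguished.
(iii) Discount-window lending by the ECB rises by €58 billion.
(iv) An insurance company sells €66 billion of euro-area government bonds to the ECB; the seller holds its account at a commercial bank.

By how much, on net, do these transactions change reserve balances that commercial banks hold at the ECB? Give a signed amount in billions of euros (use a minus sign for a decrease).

+€81 billion

Currency withdrawal €23 billion: banks swap reserves for currency → −€23B.
Discount-window repayment €20 billion: repayment is debited from reserves → −€20B.
Discount-window loan €58 billion: the loan is credited to the bank's reserve account → +€58B.
Asset purchase (from non-banks) €66 billion: the ECB pays by crediting reserve accounts → +€66B.
Net: −23 − 20 + 58 + 66 = +€81 billion.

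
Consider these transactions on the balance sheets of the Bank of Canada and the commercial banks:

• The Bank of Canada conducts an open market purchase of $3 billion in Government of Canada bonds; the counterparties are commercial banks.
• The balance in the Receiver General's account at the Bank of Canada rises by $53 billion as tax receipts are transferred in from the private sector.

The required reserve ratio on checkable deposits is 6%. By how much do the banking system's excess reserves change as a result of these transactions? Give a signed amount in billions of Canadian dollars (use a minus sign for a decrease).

-$46.82 billion

OMO purchase (from banks) $3 billion: reserves +$3B, deposits 0.
Government account inflow $53 billion: reserves −$53B, deposits −$53B.
Totals: Δreserves = −$50B, Δdeposits = −$53B.
Δrequired reserves = 6% × −$53B = −$3.18B.
Δexcess reserves = Δreserves − Δrequired = −$50B − (−$3.18B) = -$46.82 billion.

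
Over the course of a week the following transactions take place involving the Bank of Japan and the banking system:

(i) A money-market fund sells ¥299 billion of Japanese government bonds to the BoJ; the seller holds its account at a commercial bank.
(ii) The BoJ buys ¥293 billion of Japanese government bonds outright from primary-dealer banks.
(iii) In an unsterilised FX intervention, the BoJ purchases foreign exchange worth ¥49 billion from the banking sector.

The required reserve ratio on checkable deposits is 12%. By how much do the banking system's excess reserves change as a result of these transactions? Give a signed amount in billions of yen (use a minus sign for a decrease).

+¥605.12 billion

Asset purchase (from non-banks) ¥299 billion: reserves +¥299B, deposits +¥299B.
OMO purchase (from banks) ¥293 billion: reserves +¥293B, deposits 0.
FX purchase ¥49 billion: reserves +¥49B, deposits 0.
Totals: Δreserves = +¥641B, Δdeposits = +¥299B.
Δrequired reserves = 12% × +¥299B = +¥35.88B.
Δexcess reserves = Δreserves − Δrequired = +¥641B − (+¥35.88B) = +¥605.12 billion.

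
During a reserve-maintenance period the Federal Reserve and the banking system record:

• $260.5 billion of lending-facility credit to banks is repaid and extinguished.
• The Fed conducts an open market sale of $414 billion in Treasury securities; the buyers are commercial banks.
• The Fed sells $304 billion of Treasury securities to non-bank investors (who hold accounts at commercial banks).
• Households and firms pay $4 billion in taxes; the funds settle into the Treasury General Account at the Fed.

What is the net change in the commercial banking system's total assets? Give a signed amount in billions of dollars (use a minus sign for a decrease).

-$568.5 billion

Fed balance sheet:
  Assets:      Securities −$718B, Loans to banks −$260.5B
  Liabilities: Bank reserves −$982.5B, Government deposits +$4B
Commercial banking system:
  Assets:      Reserves at CB −$982.5B, Securities +$414B
  Liabilities: Checkable deposits −$308B, Borrowings from CB −$260.5B
Change in total bank assets = -$568.5 billion.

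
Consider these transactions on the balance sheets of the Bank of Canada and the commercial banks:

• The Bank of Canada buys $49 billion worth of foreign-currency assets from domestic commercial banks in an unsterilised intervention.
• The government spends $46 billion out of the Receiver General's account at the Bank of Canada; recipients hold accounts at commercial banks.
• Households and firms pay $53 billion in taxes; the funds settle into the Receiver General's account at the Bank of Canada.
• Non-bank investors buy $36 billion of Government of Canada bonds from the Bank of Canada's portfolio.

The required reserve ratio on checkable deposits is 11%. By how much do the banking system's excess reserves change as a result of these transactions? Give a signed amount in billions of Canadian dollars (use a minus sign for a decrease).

+$10.73 billion

FX purchase $49 billion: reserves +$49B, deposits 0.
Government spending $46 billion: reserves +$46B, deposits +$46B.
Government account inflow $53 billion: reserves −$53B, deposits −$53B.
Asset sale (to non-banks) $36 billion: reserves −$36B, deposits −$36B.
Totals: Δreserves = +$6B, Δdeposits = −$43B.
Δrequired reserves = 11% × −$43B = −$4.73B.
Δexcess reserves = Δreserves − Δrequired = +$6B − (−$4.73B) = +$10.73 billion.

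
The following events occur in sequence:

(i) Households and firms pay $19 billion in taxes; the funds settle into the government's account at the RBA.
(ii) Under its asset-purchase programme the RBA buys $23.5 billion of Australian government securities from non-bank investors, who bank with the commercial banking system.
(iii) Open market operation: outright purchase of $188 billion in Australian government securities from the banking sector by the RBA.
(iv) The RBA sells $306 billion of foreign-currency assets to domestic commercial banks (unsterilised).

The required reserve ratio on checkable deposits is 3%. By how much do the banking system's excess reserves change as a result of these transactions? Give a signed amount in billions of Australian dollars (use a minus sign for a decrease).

-$113.635 billion

Government account inflow $19 billion: reserves −$19B, deposits −$19B.
Asset purchase (from non-banks) $23.5 billion: reserves +$23.5B, deposits +$23.5B.
OMO purchase (from banks) $188 billion: reserves +$188B, deposits 0.
FX sale $306 billion: reserves −$306B, deposits 0.
Totals: Δreserves = −$113.5B, Δdeposits = +$4.5B.
Δrequired reserves = 3% × +$4.5B = +$0.135B.
Δexcess reserves = Δreserves − Δrequired = −$113.5B − (+$0.135B) = -$113.635 billion.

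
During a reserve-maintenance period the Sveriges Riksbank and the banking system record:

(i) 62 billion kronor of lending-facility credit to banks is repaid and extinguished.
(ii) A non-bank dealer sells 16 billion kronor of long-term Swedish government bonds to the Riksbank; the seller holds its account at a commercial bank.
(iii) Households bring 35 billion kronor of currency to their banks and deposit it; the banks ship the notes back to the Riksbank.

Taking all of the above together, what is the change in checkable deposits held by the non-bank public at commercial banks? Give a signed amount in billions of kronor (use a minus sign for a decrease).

Riksbank balance sheet:
  Assets:      Securities +16B, Loans to banks −62B
  Liabilities: Bank reserves −11B, Currency in circulation −35B
Commercial banking system:
  Assets:      Reserves at CB −11B
  Liabilities: Checkable deposits +51B, Borrowings from CB −62B
So the change in checkable deposits held by the non-bank public at commercial banks is +51 billion.

+51 billion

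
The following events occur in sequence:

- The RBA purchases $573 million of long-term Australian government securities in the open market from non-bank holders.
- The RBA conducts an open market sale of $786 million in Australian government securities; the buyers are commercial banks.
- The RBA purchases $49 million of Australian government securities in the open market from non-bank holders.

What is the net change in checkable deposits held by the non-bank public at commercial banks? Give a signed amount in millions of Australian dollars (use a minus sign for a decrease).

+$622 million

Asset purchase (from non-banks) $573 million: non-bank counterparties' bank balances rise → +$573M.
OMO sale (to banks) $786 million: the counterparty is a bank, so public deposits are unchanged → 0.
Asset purchase (from non-banks) $49 million: non-bank counterparties' bank balances rise → +$49M.
Net: 573 + 0 + 49 = +$622 million.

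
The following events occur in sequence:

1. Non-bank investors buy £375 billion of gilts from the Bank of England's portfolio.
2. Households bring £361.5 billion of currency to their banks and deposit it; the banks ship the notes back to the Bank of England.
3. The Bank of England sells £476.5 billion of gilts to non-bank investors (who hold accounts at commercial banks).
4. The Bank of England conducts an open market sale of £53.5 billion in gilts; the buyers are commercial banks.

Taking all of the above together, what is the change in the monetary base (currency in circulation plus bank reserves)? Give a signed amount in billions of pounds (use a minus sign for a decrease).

-£905 billion

Asset sale (to non-banks) £375 billion: Bank of England balance sheet contracts → −£375B.
Currency deposit £361.5 billion: just a shift between currency and reserves — both are base money → 0.
Asset sale (to non-banks) £476.5 billion: Bank of England balance sheet contracts → −£476.5B.
OMO sale (to banks) £53.5 billion: Bank of England balance sheet contracts → −£53.5B.
Net: −375 + 0 − 476.5 − 53.5 = -£905 billion.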